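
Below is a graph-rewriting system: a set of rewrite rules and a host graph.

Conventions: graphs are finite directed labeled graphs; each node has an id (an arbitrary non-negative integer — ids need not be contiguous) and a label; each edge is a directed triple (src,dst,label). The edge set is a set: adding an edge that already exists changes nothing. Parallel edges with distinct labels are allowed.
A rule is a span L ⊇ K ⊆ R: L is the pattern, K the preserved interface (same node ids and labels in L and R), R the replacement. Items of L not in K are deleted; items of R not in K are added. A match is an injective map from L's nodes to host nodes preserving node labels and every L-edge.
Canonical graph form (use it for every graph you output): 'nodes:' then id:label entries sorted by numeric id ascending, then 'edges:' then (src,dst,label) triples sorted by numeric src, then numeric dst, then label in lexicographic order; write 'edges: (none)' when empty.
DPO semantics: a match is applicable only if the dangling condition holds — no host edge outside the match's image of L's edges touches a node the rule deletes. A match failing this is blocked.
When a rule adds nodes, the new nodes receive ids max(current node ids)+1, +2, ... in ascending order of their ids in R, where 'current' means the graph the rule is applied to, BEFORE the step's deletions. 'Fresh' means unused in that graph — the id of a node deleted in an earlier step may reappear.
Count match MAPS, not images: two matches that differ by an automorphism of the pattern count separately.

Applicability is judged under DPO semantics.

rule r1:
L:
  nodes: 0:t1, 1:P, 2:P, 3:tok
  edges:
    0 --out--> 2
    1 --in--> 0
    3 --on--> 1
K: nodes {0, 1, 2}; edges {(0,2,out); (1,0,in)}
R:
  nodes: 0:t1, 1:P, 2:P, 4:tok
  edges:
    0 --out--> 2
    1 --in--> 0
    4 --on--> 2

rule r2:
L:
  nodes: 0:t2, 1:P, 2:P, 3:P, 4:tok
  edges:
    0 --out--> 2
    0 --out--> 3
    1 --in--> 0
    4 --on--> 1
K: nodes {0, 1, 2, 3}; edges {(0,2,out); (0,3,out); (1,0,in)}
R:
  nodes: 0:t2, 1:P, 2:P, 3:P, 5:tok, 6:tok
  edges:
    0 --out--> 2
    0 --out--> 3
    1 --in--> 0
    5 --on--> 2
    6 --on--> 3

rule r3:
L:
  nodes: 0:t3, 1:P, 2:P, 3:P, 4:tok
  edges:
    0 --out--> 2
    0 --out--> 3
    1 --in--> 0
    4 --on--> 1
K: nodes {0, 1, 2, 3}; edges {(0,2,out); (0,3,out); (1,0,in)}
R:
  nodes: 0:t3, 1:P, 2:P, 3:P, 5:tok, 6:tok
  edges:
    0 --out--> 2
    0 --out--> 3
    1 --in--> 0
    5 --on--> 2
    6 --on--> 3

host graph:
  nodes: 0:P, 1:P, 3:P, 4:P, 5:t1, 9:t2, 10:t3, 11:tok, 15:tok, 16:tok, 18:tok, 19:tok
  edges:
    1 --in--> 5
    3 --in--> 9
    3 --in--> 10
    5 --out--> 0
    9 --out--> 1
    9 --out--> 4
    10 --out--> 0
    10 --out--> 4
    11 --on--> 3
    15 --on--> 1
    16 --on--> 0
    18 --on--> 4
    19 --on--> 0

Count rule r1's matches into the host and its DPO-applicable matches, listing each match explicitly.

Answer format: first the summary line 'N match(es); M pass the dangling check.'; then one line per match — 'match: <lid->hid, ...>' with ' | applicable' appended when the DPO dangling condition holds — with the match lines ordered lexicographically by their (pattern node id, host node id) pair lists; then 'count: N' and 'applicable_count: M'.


1 match(es); 1 pass the dangling check.
match: 0->5, 1->1, 2->0, 3->15 | applicable
count: 1
applicable_count: 1


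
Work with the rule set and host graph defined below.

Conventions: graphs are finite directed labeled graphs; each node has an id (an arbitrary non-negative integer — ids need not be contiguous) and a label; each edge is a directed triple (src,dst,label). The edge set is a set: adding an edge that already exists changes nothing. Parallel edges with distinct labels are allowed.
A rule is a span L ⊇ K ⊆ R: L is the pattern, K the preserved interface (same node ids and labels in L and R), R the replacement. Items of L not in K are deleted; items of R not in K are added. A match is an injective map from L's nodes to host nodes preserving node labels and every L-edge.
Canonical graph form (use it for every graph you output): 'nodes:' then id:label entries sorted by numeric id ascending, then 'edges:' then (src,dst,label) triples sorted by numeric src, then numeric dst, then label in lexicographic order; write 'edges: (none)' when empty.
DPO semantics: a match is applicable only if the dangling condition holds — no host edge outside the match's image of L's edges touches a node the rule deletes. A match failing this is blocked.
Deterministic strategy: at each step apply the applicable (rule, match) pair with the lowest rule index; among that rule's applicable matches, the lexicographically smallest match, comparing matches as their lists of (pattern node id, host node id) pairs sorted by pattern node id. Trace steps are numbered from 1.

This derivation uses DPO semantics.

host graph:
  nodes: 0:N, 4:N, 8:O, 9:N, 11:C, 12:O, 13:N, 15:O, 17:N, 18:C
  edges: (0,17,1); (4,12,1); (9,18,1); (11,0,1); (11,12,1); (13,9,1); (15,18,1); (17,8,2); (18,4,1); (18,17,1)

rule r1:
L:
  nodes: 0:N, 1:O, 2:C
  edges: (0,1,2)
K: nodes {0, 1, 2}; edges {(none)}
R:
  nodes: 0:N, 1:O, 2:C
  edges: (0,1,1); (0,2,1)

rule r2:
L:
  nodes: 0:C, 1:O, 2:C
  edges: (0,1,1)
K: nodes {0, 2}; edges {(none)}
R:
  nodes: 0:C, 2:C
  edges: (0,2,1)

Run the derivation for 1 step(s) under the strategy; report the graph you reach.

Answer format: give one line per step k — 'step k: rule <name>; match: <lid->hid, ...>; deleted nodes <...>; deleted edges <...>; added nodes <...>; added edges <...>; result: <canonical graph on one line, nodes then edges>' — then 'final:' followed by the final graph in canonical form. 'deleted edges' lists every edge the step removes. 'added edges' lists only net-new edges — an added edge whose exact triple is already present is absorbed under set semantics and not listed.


step 1: rule r1; match: 0->17, 1->8, 2->11; deleted nodes (none); deleted edges (17,8,2); added nodes (none); added edges (17,8,1); (17,11,1); result: nodes: 0:N, 4:N, 8:O, 9:N, 11:C, 12:O, 13:N, 15:O, 17:N, 18:C edges: (0,17,1); (4,12,1); (9,18,1); (11,0,1); (11,12,1); (13,9,1); (15,18,1); (17,8,1); (17,11,1); (18,4,1); (18,17,1)
final:
nodes: 0:N, 4:N, 8:O, 9:N, 11:C, 12:O, 13:N, 15:O, 17:N, 18:C
edges: (0,17,1); (4,12,1); (9,18,1); (11,0,1); (11,12,1); (13,9,1); (15,18,1); (17,8,1); (17,11,1); (18,4,1); (18,17,1)


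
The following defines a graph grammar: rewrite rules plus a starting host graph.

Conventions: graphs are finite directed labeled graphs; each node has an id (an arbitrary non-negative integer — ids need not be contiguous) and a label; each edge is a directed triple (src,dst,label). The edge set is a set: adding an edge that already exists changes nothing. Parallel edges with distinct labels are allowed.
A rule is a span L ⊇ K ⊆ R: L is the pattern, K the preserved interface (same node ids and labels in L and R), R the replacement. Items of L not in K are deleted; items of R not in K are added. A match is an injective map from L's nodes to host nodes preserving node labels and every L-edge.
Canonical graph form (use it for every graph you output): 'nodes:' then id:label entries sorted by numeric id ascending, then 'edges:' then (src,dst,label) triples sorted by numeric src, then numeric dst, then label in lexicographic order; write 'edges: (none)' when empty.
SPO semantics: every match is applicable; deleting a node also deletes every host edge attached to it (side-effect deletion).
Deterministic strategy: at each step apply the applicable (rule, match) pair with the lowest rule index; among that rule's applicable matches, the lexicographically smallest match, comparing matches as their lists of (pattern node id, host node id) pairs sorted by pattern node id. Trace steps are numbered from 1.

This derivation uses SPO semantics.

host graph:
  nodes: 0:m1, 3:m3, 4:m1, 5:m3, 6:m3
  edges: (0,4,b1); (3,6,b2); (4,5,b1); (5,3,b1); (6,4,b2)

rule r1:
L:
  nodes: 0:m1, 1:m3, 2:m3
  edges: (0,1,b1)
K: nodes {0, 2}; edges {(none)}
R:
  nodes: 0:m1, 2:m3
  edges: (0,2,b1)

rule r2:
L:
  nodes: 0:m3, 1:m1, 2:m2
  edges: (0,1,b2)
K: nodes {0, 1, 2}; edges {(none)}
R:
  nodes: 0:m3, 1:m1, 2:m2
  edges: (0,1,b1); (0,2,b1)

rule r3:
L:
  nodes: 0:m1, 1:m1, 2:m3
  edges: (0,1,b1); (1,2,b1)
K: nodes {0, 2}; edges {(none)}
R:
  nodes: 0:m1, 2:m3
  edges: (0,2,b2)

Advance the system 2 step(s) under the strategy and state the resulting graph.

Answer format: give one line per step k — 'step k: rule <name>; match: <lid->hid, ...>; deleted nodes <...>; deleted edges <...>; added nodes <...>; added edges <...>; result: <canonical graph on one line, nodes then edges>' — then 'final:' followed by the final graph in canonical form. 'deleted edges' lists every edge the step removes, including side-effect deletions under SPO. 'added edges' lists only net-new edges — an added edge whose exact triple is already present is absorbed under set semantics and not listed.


step 1: rule r1; match: 0->4, 1->5, 2->3; deleted nodes 5; deleted edges (4,5,b1); (5,3,b1); added nodes (none); added edges (4,3,b1); result: nodes: 0:m1, 3:m3, 4:m1, 6:m3 edges: (0,4,b1); (3,6,b2); (4,3,b1); (6,4,b2)
step 2: rule r1; match: 0->4, 1->3, 2->6; deleted nodes 3; deleted edges (3,6,b2); (4,3,b1); added nodes (none); added edges (4,6,b1); result: nodes: 0:m1, 4:m1, 6:m3 edges: (0,4,b1); (4,6,b1); (6,4,b2)
final:
nodes: 0:m1, 4:m1, 6:m3
edges: (0,4,b1); (4,6,b1); (6,4,b2)


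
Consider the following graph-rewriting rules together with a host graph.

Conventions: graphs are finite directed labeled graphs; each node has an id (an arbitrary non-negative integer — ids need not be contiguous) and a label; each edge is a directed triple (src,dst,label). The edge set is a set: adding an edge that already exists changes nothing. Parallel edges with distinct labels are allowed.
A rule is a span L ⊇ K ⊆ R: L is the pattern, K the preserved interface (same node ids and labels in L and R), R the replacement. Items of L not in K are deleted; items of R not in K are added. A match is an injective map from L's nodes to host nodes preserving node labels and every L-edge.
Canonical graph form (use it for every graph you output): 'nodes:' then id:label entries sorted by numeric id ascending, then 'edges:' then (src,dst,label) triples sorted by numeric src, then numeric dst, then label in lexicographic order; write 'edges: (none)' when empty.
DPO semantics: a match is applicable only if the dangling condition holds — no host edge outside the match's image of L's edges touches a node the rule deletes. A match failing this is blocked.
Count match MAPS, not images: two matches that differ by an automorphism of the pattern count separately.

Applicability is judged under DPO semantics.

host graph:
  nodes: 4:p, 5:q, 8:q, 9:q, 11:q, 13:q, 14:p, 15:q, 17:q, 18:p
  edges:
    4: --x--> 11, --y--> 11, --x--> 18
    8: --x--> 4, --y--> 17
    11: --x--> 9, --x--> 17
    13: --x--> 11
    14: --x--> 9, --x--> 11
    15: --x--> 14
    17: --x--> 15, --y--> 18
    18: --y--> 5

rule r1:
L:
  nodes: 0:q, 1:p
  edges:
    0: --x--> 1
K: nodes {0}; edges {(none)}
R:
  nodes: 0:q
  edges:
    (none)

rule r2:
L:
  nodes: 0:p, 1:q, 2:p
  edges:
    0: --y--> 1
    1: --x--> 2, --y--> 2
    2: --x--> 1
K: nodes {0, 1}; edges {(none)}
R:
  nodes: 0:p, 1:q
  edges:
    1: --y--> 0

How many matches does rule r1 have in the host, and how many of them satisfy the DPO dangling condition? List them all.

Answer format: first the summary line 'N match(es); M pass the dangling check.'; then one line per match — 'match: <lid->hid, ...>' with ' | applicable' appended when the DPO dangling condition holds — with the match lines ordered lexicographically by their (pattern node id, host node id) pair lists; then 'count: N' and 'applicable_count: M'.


2 match(es); 0 pass the dangling check.
match: 0->8, 1->4
match: 0->15, 1->14
count: 2
applicable_count: 0


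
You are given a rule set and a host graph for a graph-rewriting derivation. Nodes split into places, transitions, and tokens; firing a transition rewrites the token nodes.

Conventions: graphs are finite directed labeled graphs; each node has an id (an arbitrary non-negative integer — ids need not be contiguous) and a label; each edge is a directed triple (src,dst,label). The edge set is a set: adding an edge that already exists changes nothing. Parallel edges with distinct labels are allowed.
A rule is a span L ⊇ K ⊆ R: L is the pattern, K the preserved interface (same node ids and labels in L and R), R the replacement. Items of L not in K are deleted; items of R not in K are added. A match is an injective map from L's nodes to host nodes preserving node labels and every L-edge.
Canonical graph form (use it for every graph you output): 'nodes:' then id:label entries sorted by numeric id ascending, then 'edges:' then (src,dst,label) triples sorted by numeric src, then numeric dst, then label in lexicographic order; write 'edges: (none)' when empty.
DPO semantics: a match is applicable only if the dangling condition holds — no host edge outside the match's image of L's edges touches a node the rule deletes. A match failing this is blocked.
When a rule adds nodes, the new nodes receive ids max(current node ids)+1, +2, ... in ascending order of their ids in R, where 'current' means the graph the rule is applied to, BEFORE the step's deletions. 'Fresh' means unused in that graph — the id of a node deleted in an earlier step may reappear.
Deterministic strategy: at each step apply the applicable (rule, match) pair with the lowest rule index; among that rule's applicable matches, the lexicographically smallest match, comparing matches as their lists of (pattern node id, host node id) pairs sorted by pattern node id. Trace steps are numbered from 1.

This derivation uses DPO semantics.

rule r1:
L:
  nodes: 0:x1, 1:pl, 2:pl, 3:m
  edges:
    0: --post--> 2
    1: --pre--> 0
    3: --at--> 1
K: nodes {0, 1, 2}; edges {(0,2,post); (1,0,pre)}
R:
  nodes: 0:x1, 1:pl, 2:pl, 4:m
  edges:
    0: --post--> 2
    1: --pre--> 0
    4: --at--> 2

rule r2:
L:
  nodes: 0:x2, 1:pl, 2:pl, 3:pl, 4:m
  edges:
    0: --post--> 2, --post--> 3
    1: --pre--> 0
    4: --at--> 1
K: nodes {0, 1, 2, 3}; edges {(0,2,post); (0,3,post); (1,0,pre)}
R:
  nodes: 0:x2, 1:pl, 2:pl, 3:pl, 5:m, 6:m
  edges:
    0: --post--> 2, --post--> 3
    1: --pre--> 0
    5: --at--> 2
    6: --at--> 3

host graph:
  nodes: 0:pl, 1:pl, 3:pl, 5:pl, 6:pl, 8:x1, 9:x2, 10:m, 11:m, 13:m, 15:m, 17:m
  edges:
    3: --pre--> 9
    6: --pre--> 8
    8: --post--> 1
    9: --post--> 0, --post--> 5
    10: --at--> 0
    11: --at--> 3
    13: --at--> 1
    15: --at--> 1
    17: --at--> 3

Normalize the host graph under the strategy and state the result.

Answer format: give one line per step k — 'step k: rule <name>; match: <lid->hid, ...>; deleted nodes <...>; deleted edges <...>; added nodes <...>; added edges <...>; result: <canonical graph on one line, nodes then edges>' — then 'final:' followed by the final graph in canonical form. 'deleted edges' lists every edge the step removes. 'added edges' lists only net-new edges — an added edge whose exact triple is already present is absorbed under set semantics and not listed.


step 1: rule r2; match: 0->9, 1->3, 2->0, 3->5, 4->11; deleted nodes 11; deleted edges (11,3,at); added nodes 18, 19; added edges (18,0,at); (19,5,at); result: nodes: 0:pl, 1:pl, 3:pl, 5:pl, 6:pl, 8:x1, 9:x2, 10:m, 13:m, 15:m, 17:m, 18:m, 19:m edges: (3,9,pre); (6,8,pre); (8,1,post); (9,0,post); (9,5,post); (10,0,at); (13,1,at); (15,1,at); (17,3,at); (18,0,at); (19,5,at)
step 2: rule r2; match: 0->9, 1->3, 2->0, 3->5, 4->17; deleted nodes 17; deleted edges (17,3,at); added nodes 20, 21; added edges (20,0,at); (21,5,at); result: nodes: 0:pl, 1:pl, 3:pl, 5:pl, 6:pl, 8:x1, 9:x2, 10:m, 13:m, 15:m, 18:m, 19:m, 20:m, 21:m edges: (3,9,pre); (6,8,pre); (8,1,post); (9,0,post); (9,5,post); (10,0,at); (13,1,at); (15,1,at); (18,0,at); (19,5,at); (20,0,at); (21,5,at)
final:
nodes: 0:pl, 1:pl, 3:pl, 5:pl, 6:pl, 8:x1, 9:x2, 10:m, 13:m, 15:m, 18:m, 19:m, 20:m, 21:m
edges: (3,9,pre); (6,8,pre); (8,1,post); (9,0,post); (9,5,post); (10,0,at); (13,1,at); (15,1,at); (18,0,at); (19,5,at); (20,0,at); (21,5,at)


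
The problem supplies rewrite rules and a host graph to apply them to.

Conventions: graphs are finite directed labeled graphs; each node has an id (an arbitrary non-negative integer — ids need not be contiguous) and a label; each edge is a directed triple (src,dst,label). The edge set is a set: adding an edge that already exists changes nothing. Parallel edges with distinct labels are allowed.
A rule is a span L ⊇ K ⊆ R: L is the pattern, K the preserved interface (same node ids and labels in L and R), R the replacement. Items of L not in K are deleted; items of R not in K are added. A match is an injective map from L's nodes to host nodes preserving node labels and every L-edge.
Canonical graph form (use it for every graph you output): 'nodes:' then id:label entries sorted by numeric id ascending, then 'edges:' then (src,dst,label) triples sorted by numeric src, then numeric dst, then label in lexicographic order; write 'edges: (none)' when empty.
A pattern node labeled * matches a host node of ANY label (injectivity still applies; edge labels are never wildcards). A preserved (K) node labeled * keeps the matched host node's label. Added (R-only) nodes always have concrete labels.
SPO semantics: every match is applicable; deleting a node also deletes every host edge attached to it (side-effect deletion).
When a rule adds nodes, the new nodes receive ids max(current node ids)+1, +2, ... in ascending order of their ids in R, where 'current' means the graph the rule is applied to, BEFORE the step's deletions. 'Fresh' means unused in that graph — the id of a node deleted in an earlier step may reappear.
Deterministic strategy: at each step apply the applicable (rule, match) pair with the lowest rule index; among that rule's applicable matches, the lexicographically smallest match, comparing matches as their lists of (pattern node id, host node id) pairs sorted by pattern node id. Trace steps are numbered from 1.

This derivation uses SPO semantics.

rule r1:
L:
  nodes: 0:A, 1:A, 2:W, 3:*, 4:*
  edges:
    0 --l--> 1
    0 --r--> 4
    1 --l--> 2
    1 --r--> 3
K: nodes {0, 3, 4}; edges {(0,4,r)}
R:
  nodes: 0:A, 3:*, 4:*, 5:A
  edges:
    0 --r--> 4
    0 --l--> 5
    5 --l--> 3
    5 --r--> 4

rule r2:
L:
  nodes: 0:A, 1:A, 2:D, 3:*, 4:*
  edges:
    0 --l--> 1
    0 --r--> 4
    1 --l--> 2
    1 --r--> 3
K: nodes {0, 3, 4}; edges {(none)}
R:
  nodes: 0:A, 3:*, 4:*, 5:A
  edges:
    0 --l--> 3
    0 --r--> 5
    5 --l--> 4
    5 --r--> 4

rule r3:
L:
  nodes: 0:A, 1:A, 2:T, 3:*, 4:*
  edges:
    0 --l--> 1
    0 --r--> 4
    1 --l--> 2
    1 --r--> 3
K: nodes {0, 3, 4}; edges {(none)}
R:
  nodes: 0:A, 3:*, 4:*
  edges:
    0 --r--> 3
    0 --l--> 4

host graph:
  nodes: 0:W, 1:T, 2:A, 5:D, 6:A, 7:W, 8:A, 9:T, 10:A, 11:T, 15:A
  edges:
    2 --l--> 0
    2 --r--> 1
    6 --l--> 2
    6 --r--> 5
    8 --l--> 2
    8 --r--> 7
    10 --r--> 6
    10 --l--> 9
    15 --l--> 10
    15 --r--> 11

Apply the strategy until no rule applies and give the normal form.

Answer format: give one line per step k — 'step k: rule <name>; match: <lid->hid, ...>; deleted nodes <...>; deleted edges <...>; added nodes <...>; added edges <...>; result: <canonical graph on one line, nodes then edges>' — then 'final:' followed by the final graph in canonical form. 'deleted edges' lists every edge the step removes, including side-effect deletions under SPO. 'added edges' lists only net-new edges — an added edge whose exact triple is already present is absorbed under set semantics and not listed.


step 1: rule r1; match: 0->6, 1->2, 2->0, 3->1, 4->5; deleted nodes 0, 2; deleted edges (2,0,l); (2,1,r); (6,2,l); (8,2,l); added nodes 16; added edges (6,16,l); (16,1,l); (16,5,r); result: nodes: 1:T, 5:D, 6:A, 7:W, 8:A, 9:T, 10:A, 11:T, 15:A, 16:A edges: (6,5,r); (6,16,l); (8,7,r); (10,6,r); (10,9,l); (15,10,l); (15,11,r); (16,1,l); (16,5,r)
step 2: rule r3; match: 0->15, 1->10, 2->9, 3->6, 4->11; deleted nodes 9, 10; deleted edges (10,6,r); (10,9,l); (15,10,l); (15,11,r); added nodes (none); added edges (15,6,r); (15,11,l); result: nodes: 1:T, 5:D, 6:A, 7:W, 8:A, 11:T, 15:A, 16:A edges: (6,5,r); (6,16,l); (8,7,r); (15,6,r); (15,11,l); (16,1,l); (16,5,r)
final:
nodes: 1:T, 5:D, 6:A, 7:W, 8:A, 11:T, 15:A, 16:A
edges: (6,5,r); (6,16,l); (8,7,r); (15,6,r); (15,11,l); (16,1,l); (16,5,r)


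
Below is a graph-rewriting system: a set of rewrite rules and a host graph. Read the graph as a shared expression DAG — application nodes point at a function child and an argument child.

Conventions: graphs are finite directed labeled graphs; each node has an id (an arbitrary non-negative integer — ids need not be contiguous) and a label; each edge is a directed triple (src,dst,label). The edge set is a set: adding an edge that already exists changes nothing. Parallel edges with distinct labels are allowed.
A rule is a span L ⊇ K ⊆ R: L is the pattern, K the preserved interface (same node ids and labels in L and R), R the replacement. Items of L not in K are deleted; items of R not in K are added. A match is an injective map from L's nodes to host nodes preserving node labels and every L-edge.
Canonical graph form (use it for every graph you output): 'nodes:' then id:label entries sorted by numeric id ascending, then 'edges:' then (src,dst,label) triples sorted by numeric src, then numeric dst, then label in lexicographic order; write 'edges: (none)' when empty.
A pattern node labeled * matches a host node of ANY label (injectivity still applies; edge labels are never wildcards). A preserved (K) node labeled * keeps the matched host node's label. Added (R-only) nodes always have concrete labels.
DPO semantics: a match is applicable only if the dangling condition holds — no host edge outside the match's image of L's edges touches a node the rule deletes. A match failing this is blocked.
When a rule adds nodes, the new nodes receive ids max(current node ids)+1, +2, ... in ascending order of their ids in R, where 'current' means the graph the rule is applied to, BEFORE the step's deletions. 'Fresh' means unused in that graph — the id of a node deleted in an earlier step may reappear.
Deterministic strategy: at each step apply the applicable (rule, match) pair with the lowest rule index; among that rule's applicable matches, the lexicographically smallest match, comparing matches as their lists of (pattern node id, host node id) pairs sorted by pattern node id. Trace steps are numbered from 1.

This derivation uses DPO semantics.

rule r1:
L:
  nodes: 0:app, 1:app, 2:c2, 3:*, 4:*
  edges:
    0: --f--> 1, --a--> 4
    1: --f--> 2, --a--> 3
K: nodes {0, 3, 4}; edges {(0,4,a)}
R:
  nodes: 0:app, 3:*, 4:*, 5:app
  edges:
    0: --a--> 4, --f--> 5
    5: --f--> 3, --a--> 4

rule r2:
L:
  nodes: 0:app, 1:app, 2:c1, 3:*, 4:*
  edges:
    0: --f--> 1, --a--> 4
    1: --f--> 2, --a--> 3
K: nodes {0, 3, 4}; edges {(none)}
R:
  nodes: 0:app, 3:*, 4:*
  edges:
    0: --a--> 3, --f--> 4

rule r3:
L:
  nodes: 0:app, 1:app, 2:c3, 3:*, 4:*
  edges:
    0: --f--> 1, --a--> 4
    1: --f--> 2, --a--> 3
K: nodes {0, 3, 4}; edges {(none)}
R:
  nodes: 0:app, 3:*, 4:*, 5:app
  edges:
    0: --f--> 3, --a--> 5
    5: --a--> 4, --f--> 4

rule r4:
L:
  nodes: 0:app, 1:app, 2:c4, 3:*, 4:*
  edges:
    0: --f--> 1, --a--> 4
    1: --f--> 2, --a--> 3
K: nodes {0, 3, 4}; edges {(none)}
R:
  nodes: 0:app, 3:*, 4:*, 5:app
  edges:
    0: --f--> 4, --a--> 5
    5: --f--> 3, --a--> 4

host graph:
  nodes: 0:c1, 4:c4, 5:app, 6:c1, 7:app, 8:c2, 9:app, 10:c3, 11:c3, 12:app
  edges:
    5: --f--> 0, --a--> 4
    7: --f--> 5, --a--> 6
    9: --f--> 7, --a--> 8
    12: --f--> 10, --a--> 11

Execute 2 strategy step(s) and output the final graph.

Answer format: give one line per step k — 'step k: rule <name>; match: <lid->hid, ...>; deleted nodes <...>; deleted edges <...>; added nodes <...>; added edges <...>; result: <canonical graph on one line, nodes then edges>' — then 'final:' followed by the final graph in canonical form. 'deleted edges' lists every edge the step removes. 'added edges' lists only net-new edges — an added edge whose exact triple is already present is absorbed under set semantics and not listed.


step 1: rule r2; match: 0->7, 1->5, 2->0, 3->4, 4->6; deleted nodes 0, 5; deleted edges (5,0,f); (5,4,a); (7,5,f); (7,6,a); added nodes (none); added edges (7,4,a); (7,6,f); result: nodes: 4:c4, 6:c1, 7:app, 8:c2, 9:app, 10:c3, 11:c3, 12:app edges: (7,4,a); (7,6,f); (9,7,f); (9,8,a); (12,10,f); (12,11,a)
step 2: rule r2; match: 0->9, 1->7, 2->6, 3->4, 4->8; deleted nodes 6, 7; deleted edges (7,4,a); (7,6,f); (9,7,f); (9,8,a); added nodes (none); added edges (9,4,a); (9,8,f); result: nodes: 4:c4, 8:c2, 9:app, 10:c3, 11:c3, 12:app edges: (9,4,a); (9,8,f); (12,10,f); (12,11,a)
final:
nodes: 4:c4, 8:c2, 9:app, 10:c3, 11:c3, 12:app
edges: (9,4,a); (9,8,f); (12,10,f); (12,11,a)


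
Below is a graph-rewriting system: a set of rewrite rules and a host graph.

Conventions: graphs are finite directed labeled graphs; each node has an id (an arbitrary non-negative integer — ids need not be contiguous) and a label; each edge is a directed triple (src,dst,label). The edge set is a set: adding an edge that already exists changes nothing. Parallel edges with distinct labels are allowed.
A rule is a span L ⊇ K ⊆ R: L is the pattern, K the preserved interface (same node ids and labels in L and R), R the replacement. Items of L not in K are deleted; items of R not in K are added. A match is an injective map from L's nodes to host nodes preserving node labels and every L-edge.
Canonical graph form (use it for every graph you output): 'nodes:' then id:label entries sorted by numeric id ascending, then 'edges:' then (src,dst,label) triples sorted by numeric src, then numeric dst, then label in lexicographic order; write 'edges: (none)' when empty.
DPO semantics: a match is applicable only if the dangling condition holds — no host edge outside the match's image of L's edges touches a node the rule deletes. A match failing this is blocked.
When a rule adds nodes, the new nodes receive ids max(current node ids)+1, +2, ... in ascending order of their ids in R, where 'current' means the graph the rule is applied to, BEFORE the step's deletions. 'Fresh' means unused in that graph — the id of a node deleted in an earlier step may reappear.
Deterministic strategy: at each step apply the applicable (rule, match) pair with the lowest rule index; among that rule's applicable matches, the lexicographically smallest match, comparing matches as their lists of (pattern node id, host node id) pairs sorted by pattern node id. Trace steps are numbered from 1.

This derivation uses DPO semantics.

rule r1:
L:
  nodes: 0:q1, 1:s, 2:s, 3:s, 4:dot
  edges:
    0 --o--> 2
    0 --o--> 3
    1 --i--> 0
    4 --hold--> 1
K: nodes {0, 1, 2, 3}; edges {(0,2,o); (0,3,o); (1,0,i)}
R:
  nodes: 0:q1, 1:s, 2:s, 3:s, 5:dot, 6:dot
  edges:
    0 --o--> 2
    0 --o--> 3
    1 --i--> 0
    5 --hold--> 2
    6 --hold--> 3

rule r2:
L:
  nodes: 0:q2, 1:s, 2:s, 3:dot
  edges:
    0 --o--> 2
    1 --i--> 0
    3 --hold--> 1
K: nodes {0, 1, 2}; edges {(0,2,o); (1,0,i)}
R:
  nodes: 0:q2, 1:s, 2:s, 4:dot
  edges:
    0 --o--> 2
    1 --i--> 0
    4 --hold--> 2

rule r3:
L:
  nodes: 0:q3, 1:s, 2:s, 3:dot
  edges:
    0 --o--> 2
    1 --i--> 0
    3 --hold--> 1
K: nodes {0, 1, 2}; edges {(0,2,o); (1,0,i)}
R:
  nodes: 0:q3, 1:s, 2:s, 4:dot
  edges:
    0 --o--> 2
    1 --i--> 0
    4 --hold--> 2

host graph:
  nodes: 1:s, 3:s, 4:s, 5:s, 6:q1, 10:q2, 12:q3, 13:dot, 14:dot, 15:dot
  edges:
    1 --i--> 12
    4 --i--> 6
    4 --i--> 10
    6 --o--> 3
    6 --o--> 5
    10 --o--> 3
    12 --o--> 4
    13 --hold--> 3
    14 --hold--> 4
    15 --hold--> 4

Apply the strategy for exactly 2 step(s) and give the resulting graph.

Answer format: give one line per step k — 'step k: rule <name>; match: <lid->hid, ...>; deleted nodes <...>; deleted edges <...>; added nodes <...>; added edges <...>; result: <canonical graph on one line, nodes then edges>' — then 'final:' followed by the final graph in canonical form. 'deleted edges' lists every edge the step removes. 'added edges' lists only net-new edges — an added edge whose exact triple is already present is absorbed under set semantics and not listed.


step 1: rule r1; match: 0->6, 1->4, 2->3, 3->5, 4->14; deleted nodes 14; deleted edges (14,4,hold); added nodes 16, 17; added edges (16,3,hold); (17,5,hold); result: nodes: 1:s, 3:s, 4:s, 5:s, 6:q1, 10:q2, 12:q3, 13:dot, 15:dot, 16:dot, 17:dot edges: (1,12,i); (4,6,i); (4,10,i); (6,3,o); (6,5,o); (10,3,o); (12,4,o); (13,3,hold); (15,4,hold); (16,3,hold); (17,5,hold)
step 2: rule r1; match: 0->6, 1->4, 2->3, 3->5, 4->15; deleted nodes 15; deleted edges (15,4,hold); added nodes 18, 19; added edges (18,3,hold); (19,5,hold); result: nodes: 1:s, 3:s, 4:s, 5:s, 6:q1, 10:q2, 12:q3, 13:dot, 16:dot, 17:dot, 18:dot, 19:dot edges: (1,12,i); (4,6,i); (4,10,i); (6,3,o); (6,5,o); (10,3,o); (12,4,o); (13,3,hold); (16,3,hold); (17,5,hold); (18,3,hold); (19,5,hold)
final:
nodes: 1:s, 3:s, 4:s, 5:s, 6:q1, 10:q2, 12:q3, 13:dot, 16:dot, 17:dot, 18:dot, 19:dot
edges: (1,12,i); (4,6,i); (4,10,i); (6,3,o); (6,5,o); (10,3,o); (12,4,o); (13,3,hold); (16,3,hold); (17,5,hold); (18,3,hold); (19,5,hold)


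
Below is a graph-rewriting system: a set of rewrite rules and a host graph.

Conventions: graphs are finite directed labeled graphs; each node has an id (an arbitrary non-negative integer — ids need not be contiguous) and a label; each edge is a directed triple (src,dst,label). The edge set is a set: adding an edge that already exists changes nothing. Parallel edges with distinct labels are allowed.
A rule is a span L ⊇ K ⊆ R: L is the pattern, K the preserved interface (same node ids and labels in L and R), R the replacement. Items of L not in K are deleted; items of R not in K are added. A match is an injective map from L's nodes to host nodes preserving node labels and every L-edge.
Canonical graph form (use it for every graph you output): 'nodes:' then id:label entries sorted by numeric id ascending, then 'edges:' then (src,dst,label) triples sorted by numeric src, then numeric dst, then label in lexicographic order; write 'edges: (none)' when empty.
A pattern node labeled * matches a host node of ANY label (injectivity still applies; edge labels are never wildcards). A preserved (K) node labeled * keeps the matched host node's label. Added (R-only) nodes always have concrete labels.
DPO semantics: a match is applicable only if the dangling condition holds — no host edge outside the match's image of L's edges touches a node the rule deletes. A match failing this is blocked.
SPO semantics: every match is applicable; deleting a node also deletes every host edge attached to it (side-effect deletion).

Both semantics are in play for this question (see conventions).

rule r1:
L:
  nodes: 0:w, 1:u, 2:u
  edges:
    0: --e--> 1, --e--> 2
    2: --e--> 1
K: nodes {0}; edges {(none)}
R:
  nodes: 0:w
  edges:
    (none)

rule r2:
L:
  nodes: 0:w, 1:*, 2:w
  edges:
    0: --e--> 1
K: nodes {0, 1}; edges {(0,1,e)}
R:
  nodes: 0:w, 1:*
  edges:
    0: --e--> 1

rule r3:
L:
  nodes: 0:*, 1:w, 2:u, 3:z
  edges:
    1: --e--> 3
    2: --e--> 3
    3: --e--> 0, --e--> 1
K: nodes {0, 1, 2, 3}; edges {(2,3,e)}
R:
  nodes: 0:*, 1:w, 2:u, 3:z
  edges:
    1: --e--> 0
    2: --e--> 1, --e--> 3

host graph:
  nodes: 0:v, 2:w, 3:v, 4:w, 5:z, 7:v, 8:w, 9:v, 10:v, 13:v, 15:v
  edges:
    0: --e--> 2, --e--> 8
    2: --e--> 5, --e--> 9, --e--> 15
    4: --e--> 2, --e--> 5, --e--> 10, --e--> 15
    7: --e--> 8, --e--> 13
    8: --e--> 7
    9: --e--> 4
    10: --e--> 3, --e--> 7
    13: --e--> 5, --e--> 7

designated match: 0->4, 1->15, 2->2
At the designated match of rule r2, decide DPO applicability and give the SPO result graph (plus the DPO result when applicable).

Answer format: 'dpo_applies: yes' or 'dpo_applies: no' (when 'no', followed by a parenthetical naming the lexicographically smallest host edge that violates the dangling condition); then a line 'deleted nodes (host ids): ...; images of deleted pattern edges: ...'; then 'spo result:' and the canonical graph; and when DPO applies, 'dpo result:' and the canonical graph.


dpo_applies: no
(the rule deletes node 2, which keeps host edge (0,2,e) outside the match image — the dangling condition fails, DPO blocks; SPO proceeds and side-deletes such edges)
deleted nodes (host ids): 2; images of deleted pattern edges: (none)
spo result:
nodes: 0:v, 3:v, 4:w, 5:z, 7:v, 8:w, 9:v, 10:v, 13:v, 15:v
edges: (0,8,e); (4,5,e); (4,10,e); (4,15,e); (7,8,e); (7,13,e); (8,7,e); (9,4,e); (10,3,e); (10,7,e); (13,5,e); (13,7,e)


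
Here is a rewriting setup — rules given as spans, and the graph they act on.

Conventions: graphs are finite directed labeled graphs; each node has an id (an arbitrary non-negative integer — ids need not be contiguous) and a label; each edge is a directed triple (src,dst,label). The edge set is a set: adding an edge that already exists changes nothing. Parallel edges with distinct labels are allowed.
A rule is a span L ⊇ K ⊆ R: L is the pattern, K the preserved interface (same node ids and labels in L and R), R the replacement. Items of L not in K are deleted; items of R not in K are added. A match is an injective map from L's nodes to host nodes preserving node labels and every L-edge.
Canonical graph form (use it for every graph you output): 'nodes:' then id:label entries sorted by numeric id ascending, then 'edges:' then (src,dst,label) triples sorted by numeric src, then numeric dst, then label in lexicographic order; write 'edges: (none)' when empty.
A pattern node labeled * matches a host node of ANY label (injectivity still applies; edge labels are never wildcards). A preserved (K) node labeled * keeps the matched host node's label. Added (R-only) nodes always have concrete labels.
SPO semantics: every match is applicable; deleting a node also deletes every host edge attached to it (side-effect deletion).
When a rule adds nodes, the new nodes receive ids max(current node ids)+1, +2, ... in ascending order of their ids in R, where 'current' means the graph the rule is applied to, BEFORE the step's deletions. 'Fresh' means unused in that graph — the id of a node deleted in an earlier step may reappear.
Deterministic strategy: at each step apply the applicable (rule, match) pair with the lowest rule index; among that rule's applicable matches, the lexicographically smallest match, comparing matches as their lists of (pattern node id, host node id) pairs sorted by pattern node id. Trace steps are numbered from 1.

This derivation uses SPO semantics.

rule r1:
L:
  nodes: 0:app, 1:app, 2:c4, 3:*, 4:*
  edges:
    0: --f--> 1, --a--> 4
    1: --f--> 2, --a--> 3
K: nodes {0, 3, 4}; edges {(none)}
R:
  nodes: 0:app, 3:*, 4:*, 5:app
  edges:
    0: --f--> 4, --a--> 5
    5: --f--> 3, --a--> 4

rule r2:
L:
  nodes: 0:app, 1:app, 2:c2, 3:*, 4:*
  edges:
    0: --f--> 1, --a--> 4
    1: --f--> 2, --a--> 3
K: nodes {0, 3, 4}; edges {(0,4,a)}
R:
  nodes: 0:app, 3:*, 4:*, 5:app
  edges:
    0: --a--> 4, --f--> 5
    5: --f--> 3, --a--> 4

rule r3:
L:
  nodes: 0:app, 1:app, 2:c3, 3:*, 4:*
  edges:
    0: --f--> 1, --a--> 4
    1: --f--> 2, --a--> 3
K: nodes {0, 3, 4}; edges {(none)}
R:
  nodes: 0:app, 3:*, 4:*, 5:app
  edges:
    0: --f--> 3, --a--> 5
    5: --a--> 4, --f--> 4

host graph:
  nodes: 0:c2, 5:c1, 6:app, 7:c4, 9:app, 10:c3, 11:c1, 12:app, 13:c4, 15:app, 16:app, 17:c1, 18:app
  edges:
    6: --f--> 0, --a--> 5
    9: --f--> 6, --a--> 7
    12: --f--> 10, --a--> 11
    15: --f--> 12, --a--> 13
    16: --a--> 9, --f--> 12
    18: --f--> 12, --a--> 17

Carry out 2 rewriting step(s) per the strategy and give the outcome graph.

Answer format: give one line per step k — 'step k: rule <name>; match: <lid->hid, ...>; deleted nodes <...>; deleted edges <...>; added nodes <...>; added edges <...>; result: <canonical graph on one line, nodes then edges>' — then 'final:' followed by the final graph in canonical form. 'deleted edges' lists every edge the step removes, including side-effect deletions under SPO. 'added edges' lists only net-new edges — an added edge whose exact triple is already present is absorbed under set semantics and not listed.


step 1: rule r2; match: 0->9, 1->6, 2->0, 3->5, 4->7; deleted nodes 0, 6; deleted edges (6,0,f); (6,5,a); (9,6,f); added nodes 19; added edges (9,19,f); (19,5,f); (19,7,a); result: nodes: 5:c1, 7:c4, 9:app, 10:c3, 11:c1, 12:app, 13:c4, 15:app, 16:app, 17:c1, 18:app, 19:app edges: (9,7,a); (9,19,f); (12,10,f); (12,11,a); (15,12,f); (15,13,a); (16,9,a); (16,12,f); (18,12,f); (18,17,a); (19,5,f); (19,7,a)
step 2: rule r3; match: 0->15, 1->12, 2->10, 3->11, 4->13; deleted nodes 10, 12; deleted edges (12,10,f); (12,11,a); (15,12,f); (15,13,a); (16,12,f); (18,12,f); added nodes 20; added edges (15,11,f); (15,20,a); (20,13,a); (20,13,f); result: nodes: 5:c1, 7:c4, 9:app, 11:c1, 13:c4, 15:app, 16:app, 17:c1, 18:app, 19:app, 20:app edges: (9,7,a); (9,19,f); (15,11,f); (15,20,a); (16,9,a); (18,17,a); (19,5,f); (19,7,a); (20,13,a); (20,13,f)
final:
nodes: 5:c1, 7:c4, 9:app, 11:c1, 13:c4, 15:app, 16:app, 17:c1, 18:app, 19:app, 20:app
edges: (9,7,a); (9,19,f); (15,11,f); (15,20,a); (16,9,a); (18,17,a); (19,5,f); (19,7,a); (20,13,a); (20,13,f)


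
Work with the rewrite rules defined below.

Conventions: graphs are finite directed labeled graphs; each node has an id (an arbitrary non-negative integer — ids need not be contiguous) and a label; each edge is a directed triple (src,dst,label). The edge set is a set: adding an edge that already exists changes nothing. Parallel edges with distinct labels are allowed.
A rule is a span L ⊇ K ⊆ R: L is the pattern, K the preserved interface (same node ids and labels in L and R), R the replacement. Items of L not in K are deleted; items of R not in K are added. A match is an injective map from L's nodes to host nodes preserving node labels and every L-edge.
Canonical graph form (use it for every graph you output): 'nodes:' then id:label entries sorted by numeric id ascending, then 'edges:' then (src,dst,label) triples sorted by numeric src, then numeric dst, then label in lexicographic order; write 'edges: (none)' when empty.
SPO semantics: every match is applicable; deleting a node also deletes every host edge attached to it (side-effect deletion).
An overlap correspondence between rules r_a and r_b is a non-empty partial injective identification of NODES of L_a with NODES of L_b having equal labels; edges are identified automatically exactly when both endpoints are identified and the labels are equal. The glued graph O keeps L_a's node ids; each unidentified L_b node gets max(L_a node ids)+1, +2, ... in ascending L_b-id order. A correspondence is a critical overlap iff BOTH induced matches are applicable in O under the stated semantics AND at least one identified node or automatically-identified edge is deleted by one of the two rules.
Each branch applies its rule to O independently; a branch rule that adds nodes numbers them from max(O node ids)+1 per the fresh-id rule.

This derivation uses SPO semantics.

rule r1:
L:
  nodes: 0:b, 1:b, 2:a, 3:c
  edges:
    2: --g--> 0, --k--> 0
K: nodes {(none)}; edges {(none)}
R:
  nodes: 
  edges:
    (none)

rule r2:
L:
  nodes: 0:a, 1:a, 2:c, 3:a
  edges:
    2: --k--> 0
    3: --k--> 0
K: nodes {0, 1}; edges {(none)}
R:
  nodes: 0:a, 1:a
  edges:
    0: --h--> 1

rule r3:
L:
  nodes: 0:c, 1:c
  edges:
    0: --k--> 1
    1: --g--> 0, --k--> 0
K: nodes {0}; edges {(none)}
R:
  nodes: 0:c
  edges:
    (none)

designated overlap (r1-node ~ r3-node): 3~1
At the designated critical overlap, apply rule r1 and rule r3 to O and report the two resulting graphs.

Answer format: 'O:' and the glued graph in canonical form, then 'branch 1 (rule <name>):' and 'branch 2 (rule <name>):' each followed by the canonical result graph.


O:
nodes: 0:b, 1:b, 2:a, 3:c, 4:c
edges: (2,0,g); (2,0,k); (3,4,g); (3,4,k); (4,3,k)
branch 1 (rule r1):
nodes: 4:c
edges: (none)
branch 2 (rule r3):
nodes: 0:b, 1:b, 2:a, 4:c
edges: (2,0,g); (2,0,k)


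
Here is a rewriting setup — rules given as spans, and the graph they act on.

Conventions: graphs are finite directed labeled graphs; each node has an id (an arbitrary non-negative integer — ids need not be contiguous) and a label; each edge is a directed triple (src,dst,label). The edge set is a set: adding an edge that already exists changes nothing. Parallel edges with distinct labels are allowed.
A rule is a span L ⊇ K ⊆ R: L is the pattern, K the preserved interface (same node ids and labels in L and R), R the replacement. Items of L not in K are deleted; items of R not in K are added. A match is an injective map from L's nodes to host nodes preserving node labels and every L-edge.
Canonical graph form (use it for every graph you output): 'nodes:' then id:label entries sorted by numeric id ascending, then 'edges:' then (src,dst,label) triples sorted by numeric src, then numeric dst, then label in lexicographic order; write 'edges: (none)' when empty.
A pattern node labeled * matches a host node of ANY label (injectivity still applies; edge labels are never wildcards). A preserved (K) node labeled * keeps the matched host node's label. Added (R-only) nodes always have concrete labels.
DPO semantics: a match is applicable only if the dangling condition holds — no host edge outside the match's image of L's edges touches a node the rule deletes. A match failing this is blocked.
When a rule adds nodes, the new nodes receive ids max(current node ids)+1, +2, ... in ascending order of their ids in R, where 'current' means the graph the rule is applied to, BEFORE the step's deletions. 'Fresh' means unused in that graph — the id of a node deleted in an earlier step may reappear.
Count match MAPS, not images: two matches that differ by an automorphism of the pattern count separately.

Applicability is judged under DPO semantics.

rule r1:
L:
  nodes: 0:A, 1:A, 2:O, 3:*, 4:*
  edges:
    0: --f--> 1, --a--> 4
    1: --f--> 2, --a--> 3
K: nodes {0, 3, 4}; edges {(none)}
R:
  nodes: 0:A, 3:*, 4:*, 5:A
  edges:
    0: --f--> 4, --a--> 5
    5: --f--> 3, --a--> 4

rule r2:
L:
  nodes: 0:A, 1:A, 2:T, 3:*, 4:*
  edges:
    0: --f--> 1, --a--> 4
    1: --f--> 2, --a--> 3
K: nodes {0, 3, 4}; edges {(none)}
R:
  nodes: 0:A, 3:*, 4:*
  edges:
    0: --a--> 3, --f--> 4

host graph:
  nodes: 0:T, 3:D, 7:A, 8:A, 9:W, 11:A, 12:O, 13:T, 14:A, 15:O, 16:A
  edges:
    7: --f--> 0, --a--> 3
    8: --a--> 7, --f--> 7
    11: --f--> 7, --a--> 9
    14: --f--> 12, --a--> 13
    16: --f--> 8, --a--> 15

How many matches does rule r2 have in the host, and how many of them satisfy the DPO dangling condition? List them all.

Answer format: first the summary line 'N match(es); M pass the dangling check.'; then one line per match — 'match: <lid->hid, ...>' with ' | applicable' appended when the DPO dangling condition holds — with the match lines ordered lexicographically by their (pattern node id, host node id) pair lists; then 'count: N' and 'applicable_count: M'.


1 match(es); 0 pass the dangling check.
match: 0->11, 1->7, 2->0, 3->3, 4->9
count: 1
applicable_count: 0
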